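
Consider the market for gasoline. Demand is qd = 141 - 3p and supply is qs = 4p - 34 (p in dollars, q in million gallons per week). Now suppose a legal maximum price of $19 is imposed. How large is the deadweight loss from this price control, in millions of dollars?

168

Without the control the market clears where 141 - 3p = 4p - 34, i.e. p* = 25 and q* = 66.
The ceiling of 19 is below the equilibrium price 25, so it binds.
At p = 19: qd = 141 - 3·19 = 84 and qs = 4·19 - 34 = 42.
Quantity traded falls to 42. At q = 42 the demand price is (141 - 42)/3 = 33 and the supply price is (34 + 42)/4 = 19.
Deadweight loss = ½ · (33 - 19) · (66 - 42) = ½ · 14 · 24 = 168.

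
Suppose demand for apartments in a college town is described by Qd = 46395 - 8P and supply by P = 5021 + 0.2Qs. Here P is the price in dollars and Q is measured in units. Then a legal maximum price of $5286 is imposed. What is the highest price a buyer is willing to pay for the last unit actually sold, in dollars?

Rearranging supply gives Qs = 5P - 25105. Equilibrium: 46395 - 8P = 5P - 25105, so 71500 = 13P and P* = 5500, Q* = 2395.
Since 5286 < 5500, the ceiling is binding.
At P = 5286: Qd = 46395 - 8·5286 = 4107 and Qs = 5·5286 - 25105 = 1325.
Only 1325 units reach the market. On the demand curve, the marginal buyer's willingness to pay at Q = 1325 is (46395 - 1325)/8 = 5633.75.

5633.75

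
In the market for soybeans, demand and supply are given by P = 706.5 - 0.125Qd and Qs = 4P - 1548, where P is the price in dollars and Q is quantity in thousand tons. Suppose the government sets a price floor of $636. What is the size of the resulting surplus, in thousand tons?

Rearranging demand gives Qd = 5652 - 8P. Without the control the market clears where 5652 - 8P = 4P - 1548, i.e. P* = 600 and Q* = 852.
The floor of 636 is above the equilibrium price 600, so it binds.
At P = 636: Qd = 5652 - 8·636 = 564 and Qs = 4·636 - 1548 = 996.
Surplus = Qs - Qd = 996 - 564 = 432.

432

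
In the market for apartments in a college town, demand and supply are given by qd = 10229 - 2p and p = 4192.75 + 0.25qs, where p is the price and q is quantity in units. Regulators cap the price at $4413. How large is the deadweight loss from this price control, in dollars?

45414

Rearranging supply gives qs = 4p - 16771. Equilibrium: 10229 - 2p = 4p - 16771, so 27000 = 6p and p* = 4500, q* = 1229.
Since 4413 < 4500, the ceiling is binding.
At p = 4413: qd = 10229 - 2·4413 = 1403 and qs = 4·4413 - 16771 = 881.
Quantity traded falls to 881. At q = 881 the demand price is (10229 - 881)/2 = 4674 and the supply price is (16771 + 881)/4 = 4413.
Deadweight loss = ½ · (4674 - 4413) · (1229 - 881) = ½ · 261 · 348 = 45414.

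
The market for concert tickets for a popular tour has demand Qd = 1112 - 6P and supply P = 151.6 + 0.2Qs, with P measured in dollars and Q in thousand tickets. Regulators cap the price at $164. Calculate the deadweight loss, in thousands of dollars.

Rearranging supply gives Qs = 5P - 758. In a free market, 1112 - 6P = 5P - 758 gives the equilibrium P* = 170, Q* = 92.
The ceiling of 164 is below the equilibrium price 170, so it binds.
At P = 164: Qd = 1112 - 6·164 = 128 and Qs = 5·164 - 758 = 62.
Quantity traded falls to 62. At Q = 62 the demand price is (1112 - 62)/6 = 175 and the supply price is (758 + 62)/5 = 164.
Deadweight loss = ½ · (175 - 164) · (92 - 62) = ½ · 11 · 30 = 165.

165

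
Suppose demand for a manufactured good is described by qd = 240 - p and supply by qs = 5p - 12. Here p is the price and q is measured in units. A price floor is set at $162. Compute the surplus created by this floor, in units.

720

Equilibrium: 240 - p = 5p - 12, so 252 = 6p and p* = 42, q* = 198.
The floor of 162 is above the equilibrium price 42, so it binds.
At p = 162: qd = 240 - 162 = 78 and qs = 5·162 - 12 = 798.
Surplus = qs - qd = 798 - 78 = 720.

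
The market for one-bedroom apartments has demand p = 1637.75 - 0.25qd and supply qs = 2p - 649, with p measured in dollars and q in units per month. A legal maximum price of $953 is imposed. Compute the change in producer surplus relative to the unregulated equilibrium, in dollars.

-371488

Rearranging demand gives qd = 6551 - 4p. Setting quantity demanded equal to quantity supplied, 6551 - 4p = 2p - 649, gives p* = 1200 and q* = 1751.
Since 953 < 1200, the ceiling is binding.
At p = 953: qd = 6551 - 4·953 = 2739 and qs = 2·953 - 649 = 1257.
Producer surplus without the control is ½ · (1200 - 324.5) · 1751 = 766500.25.
With the ceiling, producers sell 1257 units at 953, so PS = ½ · (953 - 324.5) · 1257 = 395012.25.
Change in producer surplus = 395012.25 - 766500.25 = -371488.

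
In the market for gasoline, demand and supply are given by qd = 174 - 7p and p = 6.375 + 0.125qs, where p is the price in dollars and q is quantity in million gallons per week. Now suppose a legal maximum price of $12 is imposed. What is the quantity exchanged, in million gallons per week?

Rearranging supply gives qs = 8p - 51. Without the control the market clears where 174 - 7p = 8p - 51, i.e. p* = 15 and q* = 69.
Since 12 < 15, the ceiling is binding.
At p = 12: qd = 174 - 7·12 = 90 and qs = 8·12 - 51 = 45.
The quantity actually transacted is the short side, supply: 45.

45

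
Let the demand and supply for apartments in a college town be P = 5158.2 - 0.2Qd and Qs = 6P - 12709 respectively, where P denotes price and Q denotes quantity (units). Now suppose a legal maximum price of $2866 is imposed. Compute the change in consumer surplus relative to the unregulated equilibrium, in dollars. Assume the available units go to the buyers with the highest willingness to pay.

Rearranging demand gives Qd = 25791 - 5P. Equilibrium: 25791 - 5P = 6P - 12709, so 38500 = 11P and P* = 3500, Q* = 8291.
Because the ceiling (2866) lies below the market-clearing price, it is binding.
At P = 2866: Qd = 25791 - 5·2866 = 11461 and Qs = 6·2866 - 12709 = 4487.
Consumer surplus without the control is ½ · (5158.2 - 3500) · 8291 = 6874068.1.
With the ceiling, 4487 units are sold at 2866 (assume they go to the highest-value buyers). The demand price at Q = 4487 is 4260.8, so CS = ½ · [(5158.2 - 2866) + (4260.8 - 2866)] · 4487 = 8271784.5.
Change in consumer surplus = 8271784.5 - 6874068.1 = 1397716.4.

1397716.4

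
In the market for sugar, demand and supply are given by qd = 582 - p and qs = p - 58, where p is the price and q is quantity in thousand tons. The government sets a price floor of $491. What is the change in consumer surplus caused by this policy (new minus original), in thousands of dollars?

-30181.5

Setting quantity demanded equal to quantity supplied, 582 - p = p - 58, gives p* = 320 and q* = 262.
Because the floor (491) lies above the market-clearing price, it is binding.
At p = 491: qd = 582 - 491 = 91 and qs = 491 - 58 = 433.
Consumer surplus without the control is ½ · (582 - 320) · 262 = 34322.
With the floor, consumers buy 91 units at 491, so CS = ½ · (582 - 491) · 91 = 4140.5.
Change in consumer surplus = 4140.5 - 34322 = -30181.5.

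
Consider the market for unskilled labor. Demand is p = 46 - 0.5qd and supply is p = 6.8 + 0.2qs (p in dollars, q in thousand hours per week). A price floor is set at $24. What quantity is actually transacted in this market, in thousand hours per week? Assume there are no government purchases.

Rearranging demand gives qd = 92 - 2p; rearranging supply gives qs = 5p - 34. Equilibrium: 92 - 2p = 5p - 34, so 126 = 7p and p* = 18, q* = 56.
Because the floor (24) lies above the market-clearing price, it is binding.
At p = 24: qd = 92 - 2·24 = 44 and qs = 5·24 - 34 = 86.
The quantity actually transacted is the short side, demand: 44.

44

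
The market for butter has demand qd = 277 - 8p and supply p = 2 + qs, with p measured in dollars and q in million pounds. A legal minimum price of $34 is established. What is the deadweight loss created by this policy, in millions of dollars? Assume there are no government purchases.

324

Rearranging supply gives qs = p - 2. Equilibrium: 277 - 8p = p - 2, so 279 = 9p and p* = 31, q* = 29.
The floor of 34 is above the equilibrium price 31, so it binds.
At p = 34: qd = 277 - 8·34 = 5 and qs = 34 - 2 = 32.
Quantity traded falls to 5. At q = 5 the demand price is (277 - 5)/8 = 34 and the supply price is 2 + 5 = 7.
Deadweight loss = ½ · (34 - 7) · (29 - 5) = ½ · 27 · 24 = 324.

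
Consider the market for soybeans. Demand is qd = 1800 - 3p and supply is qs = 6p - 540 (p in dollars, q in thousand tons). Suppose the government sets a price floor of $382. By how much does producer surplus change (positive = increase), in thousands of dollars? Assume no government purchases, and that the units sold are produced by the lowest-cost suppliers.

In a free market, 1800 - 3p = 6p - 540 gives the equilibrium p* = 260, q* = 1020.
Because the floor (382) lies above the market-clearing price, it is binding.
At p = 382: qd = 1800 - 3·382 = 654 and qs = 6·382 - 540 = 1752.
Producer surplus without the control is ½ · (260 - 90) · 1020 = 86700.
With the floor, 654 units are sold at 382. The supply price at q = 654 is 199, so PS = ½ · [(382 - 90) + (382 - 199)] · 654 = 155325.
Change in producer surplus = 155325 - 86700 = 68625.

68625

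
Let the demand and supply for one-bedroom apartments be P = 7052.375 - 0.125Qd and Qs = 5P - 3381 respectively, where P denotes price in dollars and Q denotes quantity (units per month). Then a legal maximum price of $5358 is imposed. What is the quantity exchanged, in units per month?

19619

Rearranging demand gives Qd = 56419 - 8P. Setting quantity demanded equal to quantity supplied, 56419 - 8P = 5P - 3381, gives P* = 4600 and Q* = 19619.
The ceiling of 5358 is above the equilibrium price 4600, so it is not binding; the market clears at P* = 4600, Q* = 19619.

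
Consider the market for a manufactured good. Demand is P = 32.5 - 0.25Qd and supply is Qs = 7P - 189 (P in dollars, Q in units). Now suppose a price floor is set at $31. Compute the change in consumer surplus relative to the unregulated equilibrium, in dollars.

-20

Rearranging demand gives Qd = 130 - 4P. Equilibrium: 130 - 4P = 7P - 189, so 319 = 11P and P* = 29, Q* = 14.
Since 31 > 29, the floor is binding.
At P = 31: Qd = 130 - 4·31 = 6 and Qs = 7·31 - 189 = 28.
Consumer surplus without the control is ½ · (32.5 - 29) · 14 = 24.5.
With the floor, consumers buy 6 units at 31, so CS = ½ · (32.5 - 31) · 6 = 4.5.
Change in consumer surplus = 4.5 - 24.5 = -20.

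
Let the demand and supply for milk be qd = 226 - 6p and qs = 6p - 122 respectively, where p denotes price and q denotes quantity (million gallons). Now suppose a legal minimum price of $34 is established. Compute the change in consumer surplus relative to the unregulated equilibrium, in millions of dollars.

-185

Setting quantity demanded equal to quantity supplied, 226 - 6p = 6p - 122, gives p* = 29 and q* = 52.
Since 34 > 29, the floor is binding.
At p = 34: qd = 226 - 6·34 = 22 and qs = 6·34 - 122 = 82.
Consumer surplus without the control is ½ · (113/3 - 29) · 52 = 676/3.
With the floor, consumers buy 22 units at 34, so CS = ½ · (113/3 - 34) · 22 = 121/3.
Change in consumer surplus = 121/3 - 676/3 = -185.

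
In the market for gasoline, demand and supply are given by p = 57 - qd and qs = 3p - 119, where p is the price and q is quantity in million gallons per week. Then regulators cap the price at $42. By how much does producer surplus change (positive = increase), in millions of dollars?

-20

Rearranging demand gives qd = 57 - p. Without the control the market clears where 57 - p = 3p - 119, i.e. p* = 44 and q* = 13.
Since 42 < 44, the ceiling is binding.
At p = 42: qd = 57 - 42 = 15 and qs = 3·42 - 119 = 7.
Producer surplus without the control is ½ · (44 - 119/3) · 13 = 169/6.
With the ceiling, producers sell 7 units at 42, so PS = ½ · (42 - 119/3) · 7 = 49/6.
Change in producer surplus = 49/6 - 169/6 = -20.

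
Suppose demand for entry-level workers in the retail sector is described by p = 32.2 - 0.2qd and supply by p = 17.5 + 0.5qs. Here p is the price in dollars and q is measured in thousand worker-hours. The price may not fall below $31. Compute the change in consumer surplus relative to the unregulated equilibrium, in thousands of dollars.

Rearranging demand gives qd = 161 - 5p; rearranging supply gives qs = 2p - 35. Without the control the market clears where 161 - 5p = 2p - 35, i.e. p* = 28 and q* = 21.
The floor of 31 is above the equilibrium price 28, so it binds.
At p = 31: qd = 161 - 5·31 = 6 and qs = 2·31 - 35 = 27.
Consumer surplus without the control is ½ · (32.2 - 28) · 21 = 44.1.
With the floor, consumers buy 6 units at 31, so CS = ½ · (32.2 - 31) · 6 = 3.6.
Change in consumer surplus = 3.6 - 44.1 = -40.5.

-40.5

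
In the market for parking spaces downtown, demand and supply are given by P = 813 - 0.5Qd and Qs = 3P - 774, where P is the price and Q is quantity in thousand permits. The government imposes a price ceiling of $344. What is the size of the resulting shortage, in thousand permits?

680

Rearranging demand gives Qd = 1626 - 2P. In a free market, 1626 - 2P = 3P - 774 gives the equilibrium P* = 480, Q* = 666.
Since 344 < 480, the ceiling is binding.
At P = 344: Qd = 1626 - 2·344 = 938 and Qs = 3·344 - 774 = 258.
Shortage = Qd - Qs = 938 - 258 = 680.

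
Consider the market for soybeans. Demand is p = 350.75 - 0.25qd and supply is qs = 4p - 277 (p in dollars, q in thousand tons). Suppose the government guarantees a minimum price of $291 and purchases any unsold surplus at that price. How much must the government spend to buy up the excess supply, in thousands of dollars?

Rearranging demand gives qd = 1403 - 4p. Without the control the market clears where 1403 - 4p = 4p - 277, i.e. p* = 210 and q* = 563.
Because the floor (291) lies above the market-clearing price, it is binding.
At p = 291: qd = 1403 - 4·291 = 239 and qs = 4·291 - 277 = 887.
Surplus = qs - qd = 648.
Government expenditure = surplus × support price = 648 × 291 = 188568.

188568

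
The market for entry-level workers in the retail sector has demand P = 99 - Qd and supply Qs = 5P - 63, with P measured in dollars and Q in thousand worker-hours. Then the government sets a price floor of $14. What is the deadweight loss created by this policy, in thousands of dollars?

0

Rearranging demand gives Qd = 99 - P. In a free market, 99 - P = 5P - 63 gives the equilibrium P* = 27, Q* = 72.
The floor of 14 is below the equilibrium price 27, so it is not binding; the market clears at P* = 27, Q* = 72.
Since the control does not bind, no trades are prevented and deadweight loss is zero.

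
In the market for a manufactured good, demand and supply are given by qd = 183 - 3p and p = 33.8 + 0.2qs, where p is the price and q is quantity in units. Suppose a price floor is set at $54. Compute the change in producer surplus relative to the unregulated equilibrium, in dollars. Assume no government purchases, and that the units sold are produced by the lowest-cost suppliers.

120

Rearranging supply gives qs = 5p - 169. Setting quantity demanded equal to quantity supplied, 183 - 3p = 5p - 169, gives p* = 44 and q* = 51.
The floor of 54 is above the equilibrium price 44, so it binds.
At p = 54: qd = 183 - 3·54 = 21 and qs = 5·54 - 169 = 101.
Producer surplus without the control is ½ · (44 - 33.8) · 51 = 260.1.
With the floor, 21 units are sold at 54. The supply price at q = 21 is 38, so PS = ½ · [(54 - 33.8) + (54 - 38)] · 21 = 380.1.
Change in producer surplus = 380.1 - 260.1 = 120.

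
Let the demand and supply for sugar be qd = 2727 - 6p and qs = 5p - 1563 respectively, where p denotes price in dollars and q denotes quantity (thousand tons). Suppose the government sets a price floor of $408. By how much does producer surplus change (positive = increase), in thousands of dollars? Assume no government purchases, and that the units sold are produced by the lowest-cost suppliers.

In a free market, 2727 - 6p = 5p - 1563 gives the equilibrium p* = 390, q* = 387.
The floor of 408 is above the equilibrium price 390, so it binds.
At p = 408: qd = 2727 - 6·408 = 279 and qs = 5·408 - 1563 = 477.
Producer surplus without the control is ½ · (390 - 312.6) · 387 = 14976.9.
With the floor, 279 units are sold at 408. The supply price at q = 279 is 368.4, so PS = ½ · [(408 - 312.6) + (408 - 368.4)] · 279 = 18832.5.
Change in producer surplus = 18832.5 - 14976.9 = 3855.6.

3855.6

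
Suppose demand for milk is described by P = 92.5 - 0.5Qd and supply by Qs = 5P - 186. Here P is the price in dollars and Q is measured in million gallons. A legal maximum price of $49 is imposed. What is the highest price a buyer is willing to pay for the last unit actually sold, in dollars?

63

Rearranging demand gives Qd = 185 - 2P. Setting quantity demanded equal to quantity supplied, 185 - 2P = 5P - 186, gives P* = 53 and Q* = 79.
Because the ceiling (49) lies below the market-clearing price, it is binding.
At P = 49: Qd = 185 - 2·49 = 87 and Qs = 5·49 - 186 = 59.
Only 59 units reach the market. On the demand curve, the marginal buyer's willingness to pay at Q = 59 is (185 - 59)/2 = 63.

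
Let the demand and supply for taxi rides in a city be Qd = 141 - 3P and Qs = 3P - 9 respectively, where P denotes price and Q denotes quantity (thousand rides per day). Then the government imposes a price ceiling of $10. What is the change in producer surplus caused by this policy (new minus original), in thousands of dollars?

In a free market, 141 - 3P = 3P - 9 gives the equilibrium P* = 25, Q* = 66.
Since 10 < 25, the ceiling is binding.
At P = 10: Qd = 141 - 3·10 = 111 and Qs = 3·10 - 9 = 21.
Producer surplus without the control is ½ · (25 - 3) · 66 = 726.
With the ceiling, producers sell 21 units at 10, so PS = ½ · (10 - 3) · 21 = 73.5.
Change in producer surplus = 73.5 - 726 = -652.5.

-652.5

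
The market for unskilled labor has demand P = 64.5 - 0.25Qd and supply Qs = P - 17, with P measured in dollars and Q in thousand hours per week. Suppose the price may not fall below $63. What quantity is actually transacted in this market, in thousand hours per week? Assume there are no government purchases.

Rearranging demand gives Qd = 258 - 4P. Without the control the market clears where 258 - 4P = P - 17, i.e. P* = 55 and Q* = 38.
Because the floor (63) lies above the market-clearing price, it is binding.
At P = 63: Qd = 258 - 4·63 = 6 and Qs = 63 - 17 = 46.
The quantity actually transacted is the short side, demand: 6.

6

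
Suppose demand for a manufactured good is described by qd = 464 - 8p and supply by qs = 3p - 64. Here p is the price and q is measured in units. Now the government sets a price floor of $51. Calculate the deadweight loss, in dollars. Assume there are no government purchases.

132

Equilibrium: 464 - 8p = 3p - 64, so 528 = 11p and p* = 48, q* = 80.
Because the floor (51) lies above the market-clearing price, it is binding.
At p = 51: qd = 464 - 8·51 = 56 and qs = 3·51 - 64 = 89.
Quantity traded falls to 56. At q = 56 the demand price is (464 - 56)/8 = 51 and the supply price is (64 + 56)/3 = 40.
Deadweight loss = ½ · (51 - 40) · (80 - 56) = ½ · 11 · 24 = 132.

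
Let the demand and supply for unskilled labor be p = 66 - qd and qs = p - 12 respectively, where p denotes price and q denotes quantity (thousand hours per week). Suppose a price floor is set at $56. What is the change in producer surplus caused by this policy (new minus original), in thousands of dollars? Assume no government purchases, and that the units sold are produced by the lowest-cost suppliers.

25.5

Rearranging demand gives qd = 66 - p. Without the control the market clears where 66 - p = p - 12, i.e. p* = 39 and q* = 27.
The floor of 56 is above the equilibrium price 39, so it binds.
At p = 56: qd = 66 - 56 = 10 and qs = 56 - 12 = 44.
Producer surplus without the control is ½ · (39 - 12) · 27 = 364.5.
With the floor, 10 units are sold at 56. The supply price at q = 10 is 22, so PS = ½ · [(56 - 12) + (56 - 22)] · 10 = 390.
Change in producer surplus = 390 - 364.5 = 25.5.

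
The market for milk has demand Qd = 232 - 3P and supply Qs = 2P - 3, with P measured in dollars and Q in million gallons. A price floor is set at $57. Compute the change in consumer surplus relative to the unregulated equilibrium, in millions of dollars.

-760

Equilibrium: 232 - 3P = 2P - 3, so 235 = 5P and P* = 47, Q* = 91.
Since 57 > 47, the floor is binding.
At P = 57: Qd = 232 - 3·57 = 61 and Qs = 2·57 - 3 = 111.
Consumer surplus without the control is ½ · (232/3 - 47) · 91 = 8281/6.
With the floor, consumers buy 61 units at 57, so CS = ½ · (232/3 - 57) · 61 = 3721/6.
Change in consumer surplus = 3721/6 - 8281/6 = -760.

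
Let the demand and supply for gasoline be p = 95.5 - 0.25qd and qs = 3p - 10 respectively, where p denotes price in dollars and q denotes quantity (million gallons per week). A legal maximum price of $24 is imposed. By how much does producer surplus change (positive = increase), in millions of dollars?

Rearranging demand gives qd = 382 - 4p. Setting quantity demanded equal to quantity supplied, 382 - 4p = 3p - 10, gives p* = 56 and q* = 158.
Since 24 < 56, the ceiling is binding.
At p = 24: qd = 382 - 4·24 = 286 and qs = 3·24 - 10 = 62.
Producer surplus without the control is ½ · (56 - 10/3) · 158 = 12482/3.
With the ceiling, producers sell 62 units at 24, so PS = ½ · (24 - 10/3) · 62 = 1922/3.
Change in producer surplus = 1922/3 - 12482/3 = -3520.

-3520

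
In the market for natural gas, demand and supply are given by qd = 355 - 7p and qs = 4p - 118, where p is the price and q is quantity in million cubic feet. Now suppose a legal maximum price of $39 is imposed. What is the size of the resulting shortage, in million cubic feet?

44

Without the control the market clears where 355 - 7p = 4p - 118, i.e. p* = 43 and q* = 54.
Since 39 < 43, the ceiling is binding.
At p = 39: qd = 355 - 7·39 = 82 and qs = 4·39 - 118 = 38.
Shortage = qd - qs = 82 - 38 = 44.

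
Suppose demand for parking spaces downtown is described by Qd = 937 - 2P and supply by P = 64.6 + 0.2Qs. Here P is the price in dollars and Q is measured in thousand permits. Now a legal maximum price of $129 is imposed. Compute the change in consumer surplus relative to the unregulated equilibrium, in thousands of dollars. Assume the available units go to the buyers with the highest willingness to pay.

Rearranging supply gives Qs = 5P - 323. In a free market, 937 - 2P = 5P - 323 gives the equilibrium P* = 180, Q* = 577.
Since 129 < 180, the ceiling is binding.
At P = 129: Qd = 937 - 2·129 = 679 and Qs = 5·129 - 323 = 322.
Consumer surplus without the control is ½ · (468.5 - 180) · 577 = 83232.25.
With the ceiling, 322 units are sold at 129 (assume they go to the highest-value buyers). The demand price at Q = 322 is 307.5, so CS = ½ · [(468.5 - 129) + (307.5 - 129)] · 322 = 83398.
Change in consumer surplus = 83398 - 83232.25 = 165.75.

165.75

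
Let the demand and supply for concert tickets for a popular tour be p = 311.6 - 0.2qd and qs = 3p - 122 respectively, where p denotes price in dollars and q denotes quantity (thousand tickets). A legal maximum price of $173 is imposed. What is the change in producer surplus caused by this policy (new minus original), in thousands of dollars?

Rearranging demand gives qd = 1558 - 5p. Setting quantity demanded equal to quantity supplied, 1558 - 5p = 3p - 122, gives p* = 210 and q* = 508.
Because the ceiling (173) lies below the market-clearing price, it is binding.
At p = 173: qd = 1558 - 5·173 = 693 and qs = 3·173 - 122 = 397.
Producer surplus without the control is ½ · (210 - 122/3) · 508 = 129032/3.
With the ceiling, producers sell 397 units at 173, so PS = ½ · (173 - 122/3) · 397 = 157609/6.
Change in producer surplus = 157609/6 - 129032/3 = -16742.5.

-16742.5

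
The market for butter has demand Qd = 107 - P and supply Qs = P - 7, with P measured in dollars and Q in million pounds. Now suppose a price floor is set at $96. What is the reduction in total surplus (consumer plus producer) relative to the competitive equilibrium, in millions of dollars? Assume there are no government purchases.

1521

Setting quantity demanded equal to quantity supplied, 107 - P = P - 7, gives P* = 57 and Q* = 50.
Because the floor (96) lies above the market-clearing price, it is binding.
At P = 96: Qd = 107 - 96 = 11 and Qs = 96 - 7 = 89.
Quantity traded falls to 11. At Q = 11 the demand price is 107 - 11 = 96 and the supply price is 7 + 11 = 18.
Deadweight loss = ½ · (96 - 18) · (50 - 11) = ½ · 78 · 39 = 1521.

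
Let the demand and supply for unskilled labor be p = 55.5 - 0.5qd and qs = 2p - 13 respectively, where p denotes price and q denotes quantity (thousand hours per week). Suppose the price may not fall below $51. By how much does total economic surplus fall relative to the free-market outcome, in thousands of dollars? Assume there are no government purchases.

Rearranging demand gives qd = 111 - 2p. In a free market, 111 - 2p = 2p - 13 gives the equilibrium p* = 31, q* = 49.
The floor of 51 is above the equilibrium price 31, so it binds.
At p = 51: qd = 111 - 2·51 = 9 and qs = 2·51 - 13 = 89.
Quantity traded falls to 9. At q = 9 the demand price is (111 - 9)/2 = 51 and the supply price is (13 + 9)/2 = 11.
Deadweight loss = ½ · (51 - 11) · (49 - 9) = ½ · 40 · 40 = 800.

800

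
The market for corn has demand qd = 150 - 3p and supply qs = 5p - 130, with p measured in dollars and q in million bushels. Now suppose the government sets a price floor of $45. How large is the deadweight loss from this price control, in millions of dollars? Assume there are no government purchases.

240

Equilibrium: 150 - 3p = 5p - 130, so 280 = 8p and p* = 35, q* = 45.
The floor of 45 is above the equilibrium price 35, so it binds.
At p = 45: qd = 150 - 3·45 = 15 and qs = 5·45 - 130 = 95.
Quantity traded falls to 15. At q = 15 the demand price is (150 - 15)/3 = 45 and the supply price is (130 + 15)/5 = 29.
Deadweight loss = ½ · (45 - 29) · (45 - 15) = ½ · 16 · 30 = 240.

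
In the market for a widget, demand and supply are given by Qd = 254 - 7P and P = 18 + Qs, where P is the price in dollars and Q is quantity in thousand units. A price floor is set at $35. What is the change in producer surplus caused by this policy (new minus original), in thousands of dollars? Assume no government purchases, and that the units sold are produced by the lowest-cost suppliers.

Rearranging supply gives Qs = P - 18. In a free market, 254 - 7P = P - 18 gives the equilibrium P* = 34, Q* = 16.
The floor of 35 is above the equilibrium price 34, so it binds.
At P = 35: Qd = 254 - 7·35 = 9 and Qs = 35 - 18 = 17.
Producer surplus without the control is ½ · (34 - 18) · 16 = 128.
With the floor, 9 units are sold at 35. The supply price at Q = 9 is 27, so PS = ½ · [(35 - 18) + (35 - 27)] · 9 = 112.5.
Change in producer surplus = 112.5 - 128 = -15.5.

-15.5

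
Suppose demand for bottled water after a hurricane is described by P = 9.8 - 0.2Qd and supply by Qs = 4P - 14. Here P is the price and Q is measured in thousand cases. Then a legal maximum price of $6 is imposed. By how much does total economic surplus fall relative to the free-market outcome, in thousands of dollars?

3.6

Rearranging demand gives Qd = 49 - 5P. Without the control the market clears where 49 - 5P = 4P - 14, i.e. P* = 7 and Q* = 14.
The ceiling of 6 is below the equilibrium price 7, so it binds.
At P = 6: Qd = 49 - 5·6 = 19 and Qs = 4·6 - 14 = 10.
Quantity traded falls to 10. At Q = 10 the demand price is (49 - 10)/5 = 7.8 and the supply price is (14 + 10)/4 = 6.
Deadweight loss = ½ · (7.8 - 6) · (14 - 10) = ½ · 1.8 · 4 = 3.6.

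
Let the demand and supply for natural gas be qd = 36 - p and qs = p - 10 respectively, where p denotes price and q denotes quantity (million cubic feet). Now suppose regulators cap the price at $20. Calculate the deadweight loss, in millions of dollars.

Setting quantity demanded equal to quantity supplied, 36 - p = p - 10, gives p* = 23 and q* = 13.
Since 20 < 23, the ceiling is binding.
At p = 20: qd = 36 - 20 = 16 and qs = 20 - 10 = 10.
Quantity traded falls to 10. At q = 10 the demand price is 36 - 10 = 26 and the supply price is 10 + 10 = 20.
Deadweight loss = ½ · (26 - 20) · (13 - 10) = ½ · 6 · 3 = 9.

9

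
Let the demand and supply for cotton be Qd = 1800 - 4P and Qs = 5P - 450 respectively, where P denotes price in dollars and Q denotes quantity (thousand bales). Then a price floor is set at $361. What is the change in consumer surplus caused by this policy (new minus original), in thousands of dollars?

Setting quantity demanded equal to quantity supplied, 1800 - 4P = 5P - 450, gives P* = 250 and Q* = 800.
Because the floor (361) lies above the market-clearing price, it is binding.
At P = 361: Qd = 1800 - 4·361 = 356 and Qs = 5·361 - 450 = 1355.
Consumer surplus without the control is ½ · (450 - 250) · 800 = 80000.
With the floor, consumers buy 356 units at 361, so CS = ½ · (450 - 361) · 356 = 15842.
Change in consumer surplus = 15842 - 80000 = -64158.

-64158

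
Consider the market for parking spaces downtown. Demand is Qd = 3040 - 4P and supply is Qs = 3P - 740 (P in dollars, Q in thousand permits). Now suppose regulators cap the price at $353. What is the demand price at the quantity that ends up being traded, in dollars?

680.25

Without the control the market clears where 3040 - 4P = 3P - 740, i.e. P* = 540 and Q* = 880.
The ceiling of 353 is below the equilibrium price 540, so it binds.
At P = 353: Qd = 3040 - 4·353 = 1628 and Qs = 3·353 - 740 = 319.
Only 319 units reach the market. On the demand curve, the marginal buyer's willingness to pay at Q = 319 is (3040 - 319)/4 = 680.25.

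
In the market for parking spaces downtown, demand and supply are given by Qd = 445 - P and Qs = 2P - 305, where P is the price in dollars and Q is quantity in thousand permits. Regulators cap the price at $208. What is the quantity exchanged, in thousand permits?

111

In a free market, 445 - P = 2P - 305 gives the equilibrium P* = 250, Q* = 195.
The ceiling of 208 is below the equilibrium price 250, so it binds.
At P = 208: Qd = 445 - 208 = 237 and Qs = 2·208 - 305 = 111.
The quantity actually transacted is the short side, supply: 111.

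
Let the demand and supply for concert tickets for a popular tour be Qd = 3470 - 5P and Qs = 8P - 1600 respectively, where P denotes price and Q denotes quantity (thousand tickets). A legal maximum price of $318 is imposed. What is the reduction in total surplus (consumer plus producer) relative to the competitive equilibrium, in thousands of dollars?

53913.6

In a free market, 3470 - 5P = 8P - 1600 gives the equilibrium P* = 390, Q* = 1520.
The ceiling of 318 is below the equilibrium price 390, so it binds.
At P = 318: Qd = 3470 - 5·318 = 1880 and Qs = 8·318 - 1600 = 944.
Quantity traded falls to 944. At Q = 944 the demand price is (3470 - 944)/5 = 505.2 and the supply price is (1600 + 944)/8 = 318.
Deadweight loss = ½ · (505.2 - 318) · (1520 - 944) = ½ · 187.2 · 576 = 53913.6.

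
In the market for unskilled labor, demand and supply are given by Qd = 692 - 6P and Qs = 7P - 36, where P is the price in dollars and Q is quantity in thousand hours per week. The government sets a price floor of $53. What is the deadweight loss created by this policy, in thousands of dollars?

Without the control the market clears where 692 - 6P = 7P - 36, i.e. P* = 56 and Q* = 356.
Since 53 is below P* = 56, the floor does not bind and the free-market outcome prevails.
Since the control does not bind, no trades are prevented and deadweight loss is zero.

0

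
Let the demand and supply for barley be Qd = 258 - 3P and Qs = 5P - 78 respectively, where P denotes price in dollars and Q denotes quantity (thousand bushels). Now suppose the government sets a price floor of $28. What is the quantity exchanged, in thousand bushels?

Setting quantity demanded equal to quantity supplied, 258 - 3P = 5P - 78, gives P* = 42 and Q* = 132.
The floor of 28 is below the equilibrium price 42, so it is not binding; the market clears at P* = 42, Q* = 132.

132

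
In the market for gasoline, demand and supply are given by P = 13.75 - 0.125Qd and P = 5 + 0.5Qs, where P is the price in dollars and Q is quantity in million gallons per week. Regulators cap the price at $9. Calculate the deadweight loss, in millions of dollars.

Rearranging demand gives Qd = 110 - 8P; rearranging supply gives Qs = 2P - 10. Equilibrium: 110 - 8P = 2P - 10, so 120 = 10P and P* = 12, Q* = 14.
Because the ceiling (9) lies below the market-clearing price, it is binding.
At P = 9: Qd = 110 - 8·9 = 38 and Qs = 2·9 - 10 = 8.
Quantity traded falls to 8. At Q = 8 the demand price is (110 - 8)/8 = 12.75 and the supply price is (10 + 8)/2 = 9.
Deadweight loss = ½ · (12.75 - 9) · (14 - 8) = ½ · 3.75 · 6 = 11.25.

11.25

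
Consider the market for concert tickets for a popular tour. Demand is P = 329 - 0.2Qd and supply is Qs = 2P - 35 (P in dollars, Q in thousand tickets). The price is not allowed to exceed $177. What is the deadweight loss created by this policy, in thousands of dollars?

Rearranging demand gives Qd = 1645 - 5P. Equilibrium: 1645 - 5P = 2P - 35, so 1680 = 7P and P* = 240, Q* = 445.
Because the ceiling (177) lies below the market-clearing price, it is binding.
At P = 177: Qd = 1645 - 5·177 = 760 and Qs = 2·177 - 35 = 319.
Quantity traded falls to 319. At Q = 319 the demand price is (1645 - 319)/5 = 265.2 and the supply price is (35 + 319)/2 = 177.
Deadweight loss = ½ · (265.2 - 177) · (445 - 319) = ½ · 88.2 · 126 = 5556.6.

5556.6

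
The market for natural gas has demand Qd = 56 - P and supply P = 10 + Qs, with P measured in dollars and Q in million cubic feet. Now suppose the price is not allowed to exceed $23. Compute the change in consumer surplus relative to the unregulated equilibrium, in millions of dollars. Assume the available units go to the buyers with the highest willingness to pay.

Rearranging supply gives Qs = P - 10. In a free market, 56 - P = P - 10 gives the equilibrium P* = 33, Q* = 23.
Because the ceiling (23) lies below the market-clearing price, it is binding.
At P = 23: Qd = 56 - 23 = 33 and Qs = 23 - 10 = 13.
Consumer surplus without the control is ½ · (56 - 33) · 23 = 264.5.
With the ceiling, 13 units are sold at 23 (assume they go to the highest-value buyers). The demand price at Q = 13 is 43, so CS = ½ · [(56 - 23) + (43 - 23)] · 13 = 344.5.
Change in consumer surplus = 344.5 - 264.5 = 80.

80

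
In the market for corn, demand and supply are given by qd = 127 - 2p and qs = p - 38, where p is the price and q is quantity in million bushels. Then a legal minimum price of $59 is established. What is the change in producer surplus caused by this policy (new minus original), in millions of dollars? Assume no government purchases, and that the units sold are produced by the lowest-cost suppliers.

4

Equilibrium: 127 - 2p = p - 38, so 165 = 3p and p* = 55, q* = 17.
Because the floor (59) lies above the market-clearing price, it is binding.
At p = 59: qd = 127 - 2·59 = 9 and qs = 59 - 38 = 21.
Producer surplus without the control is ½ · (55 - 38) · 17 = 144.5.
With the floor, 9 units are sold at 59. The supply price at q = 9 is 47, so PS = ½ · [(59 - 38) + (59 - 47)] · 9 = 148.5.
Change in producer surplus = 148.5 - 144.5 = 4.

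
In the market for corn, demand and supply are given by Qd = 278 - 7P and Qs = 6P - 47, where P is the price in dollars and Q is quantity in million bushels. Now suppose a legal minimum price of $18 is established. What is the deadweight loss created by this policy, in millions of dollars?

0

Equilibrium: 278 - 7P = 6P - 47, so 325 = 13P and P* = 25, Q* = 103.
The floor of 18 is below the equilibrium price 25, so it is not binding; the market clears at P* = 25, Q* = 103.
Since the control does not bind, no trades are prevented and deadweight loss is zero.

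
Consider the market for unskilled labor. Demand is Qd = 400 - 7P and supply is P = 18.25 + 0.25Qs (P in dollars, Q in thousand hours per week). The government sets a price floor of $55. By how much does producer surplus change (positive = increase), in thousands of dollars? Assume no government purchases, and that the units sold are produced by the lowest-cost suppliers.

-702

Rearranging supply gives Qs = 4P - 73. Setting quantity demanded equal to quantity supplied, 400 - 7P = 4P - 73, gives P* = 43 and Q* = 99.
Because the floor (55) lies above the market-clearing price, it is binding.
At P = 55: Qd = 400 - 7·55 = 15 and Qs = 4·55 - 73 = 147.
Producer surplus without the control is ½ · (43 - 18.25) · 99 = 1225.125.
With the floor, 15 units are sold at 55. The supply price at Q = 15 is 22, so PS = ½ · [(55 - 18.25) + (55 - 22)] · 15 = 523.125.
Change in producer surplus = 523.125 - 1225.125 = -702.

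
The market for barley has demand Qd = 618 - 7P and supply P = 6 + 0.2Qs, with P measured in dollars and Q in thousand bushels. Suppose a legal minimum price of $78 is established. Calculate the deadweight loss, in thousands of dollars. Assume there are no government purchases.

Rearranging supply gives Qs = 5P - 30. In a free market, 618 - 7P = 5P - 30 gives the equilibrium P* = 54, Q* = 240.
Since 78 > 54, the floor is binding.
At P = 78: Qd = 618 - 7·78 = 72 and Qs = 5·78 - 30 = 360.
Quantity traded falls to 72. At Q = 72 the demand price is (618 - 72)/7 = 78 and the supply price is (30 + 72)/5 = 20.4.
Deadweight loss = ½ · (78 - 20.4) · (240 - 72) = ½ · 57.6 · 168 = 4838.4.

4838.4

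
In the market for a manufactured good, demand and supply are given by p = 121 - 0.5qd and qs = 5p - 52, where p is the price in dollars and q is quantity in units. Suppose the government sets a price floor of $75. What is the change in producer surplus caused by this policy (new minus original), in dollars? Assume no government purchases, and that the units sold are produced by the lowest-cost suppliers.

2600.4

Rearranging demand gives qd = 242 - 2p. Equilibrium: 242 - 2p = 5p - 52, so 294 = 7p and p* = 42, q* = 158.
Since 75 > 42, the floor is binding.
At p = 75: qd = 242 - 2·75 = 92 and qs = 5·75 - 52 = 323.
Producer surplus without the control is ½ · (42 - 10.4) · 158 = 2496.4.
With the floor, 92 units are sold at 75. The supply price at q = 92 is 28.8, so PS = ½ · [(75 - 10.4) + (75 - 28.8)] · 92 = 5096.8.
Change in producer surplus = 5096.8 - 2496.4 = 2600.4.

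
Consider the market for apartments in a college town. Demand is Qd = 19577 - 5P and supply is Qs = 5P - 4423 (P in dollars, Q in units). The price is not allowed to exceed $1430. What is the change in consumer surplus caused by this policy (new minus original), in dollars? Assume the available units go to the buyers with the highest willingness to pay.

292940

Equilibrium: 19577 - 5P = 5P - 4423, so 24000 = 10P and P* = 2400, Q* = 7577.
Since 1430 < 2400, the ceiling is binding.
At P = 1430: Qd = 19577 - 5·1430 = 12427 and Qs = 5·1430 - 4423 = 2727.
Consumer surplus without the control is ½ · (3915.4 - 2400) · 7577 = 5741092.9.
With the ceiling, 2727 units are sold at 1430 (assume they go to the highest-value buyers). The demand price at Q = 2727 is 3370, so CS = ½ · [(3915.4 - 1430) + (3370 - 1430)] · 2727 = 6034032.9.
Change in consumer surplus = 6034032.9 - 5741092.9 = 292940.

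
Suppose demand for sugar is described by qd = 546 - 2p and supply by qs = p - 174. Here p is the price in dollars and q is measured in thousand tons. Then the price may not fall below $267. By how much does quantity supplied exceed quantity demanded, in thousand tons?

81

Equilibrium: 546 - 2p = p - 174, so 720 = 3p and p* = 240, q* = 66.
Since 267 > 240, the floor is binding.
At p = 267: qd = 546 - 2·267 = 12 and qs = 267 - 174 = 93.
Surplus = qs - qd = 93 - 12 = 81.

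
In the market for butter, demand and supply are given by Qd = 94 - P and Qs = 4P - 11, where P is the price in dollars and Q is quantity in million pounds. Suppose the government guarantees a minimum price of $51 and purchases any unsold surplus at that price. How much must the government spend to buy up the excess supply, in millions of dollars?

In a free market, 94 - P = 4P - 11 gives the equilibrium P* = 21, Q* = 73.
The floor of 51 is above the equilibrium price 21, so it binds.
At P = 51: Qd = 94 - 51 = 43 and Qs = 4·51 - 11 = 193.
Surplus = Qs - Qd = 150.
Government expenditure = surplus × support price = 150 × 51 = 7650.

7650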